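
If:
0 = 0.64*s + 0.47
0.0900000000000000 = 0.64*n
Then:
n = 0.14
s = -0.73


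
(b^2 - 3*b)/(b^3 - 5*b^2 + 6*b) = 1/(b - 2)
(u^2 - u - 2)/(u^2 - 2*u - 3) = (u - 2)/(u - 3)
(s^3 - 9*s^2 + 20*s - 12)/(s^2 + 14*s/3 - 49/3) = 3*(s^3 - 9*s^2 + 20*s - 12)/(3*s^2 + 14*s - 49)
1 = 1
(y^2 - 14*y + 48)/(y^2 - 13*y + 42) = (y - 8)/(y - 7)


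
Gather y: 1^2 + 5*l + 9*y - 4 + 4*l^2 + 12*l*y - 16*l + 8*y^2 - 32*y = 4*l^2 - 11*l + 8*y^2 + y*(12*l - 23) - 3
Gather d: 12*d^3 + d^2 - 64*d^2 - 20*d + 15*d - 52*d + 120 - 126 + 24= 12*d^3 - 63*d^2 - 57*d + 18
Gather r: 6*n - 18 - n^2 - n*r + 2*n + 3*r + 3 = -n^2 + 8*n + r*(3 - n) - 15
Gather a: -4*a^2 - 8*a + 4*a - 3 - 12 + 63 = -4*a^2 - 4*a + 48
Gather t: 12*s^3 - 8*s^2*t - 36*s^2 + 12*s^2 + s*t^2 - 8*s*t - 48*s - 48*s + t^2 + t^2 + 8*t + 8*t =12*s^3 - 24*s^2 - 96*s + t^2*(s + 2) + t*(-8*s^2 - 8*s + 16)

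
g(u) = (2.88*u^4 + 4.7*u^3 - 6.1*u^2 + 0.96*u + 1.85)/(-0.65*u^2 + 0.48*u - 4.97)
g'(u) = (1.3*u - 0.48)*(2.88*u^4 + 4.7*u^3 - 6.1*u^2 + 0.96*u + 1.85)/(-0.65*u^2 + 0.48*u - 4.97)^2 + (11.52*u^3 + 14.1*u^2 - 12.2*u + 0.96)/(-0.65*u^2 + 0.48*u - 4.97)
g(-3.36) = -8.52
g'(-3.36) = 13.98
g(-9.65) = -287.68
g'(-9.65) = 73.77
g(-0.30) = -0.18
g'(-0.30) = -1.11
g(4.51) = -93.89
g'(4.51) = -48.92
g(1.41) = -2.80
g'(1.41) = -7.21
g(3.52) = -50.89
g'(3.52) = -37.65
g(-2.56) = -0.41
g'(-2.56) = 6.42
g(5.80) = -165.41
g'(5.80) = -61.72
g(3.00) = -33.05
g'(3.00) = -30.84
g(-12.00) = -486.05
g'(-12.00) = 95.02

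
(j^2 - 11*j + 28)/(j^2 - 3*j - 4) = (j - 7)/(j + 1)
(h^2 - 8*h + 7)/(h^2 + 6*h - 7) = (h - 7)/(h + 7)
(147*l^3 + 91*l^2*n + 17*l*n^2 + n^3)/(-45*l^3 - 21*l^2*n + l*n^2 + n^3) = (-49*l^2 - 14*l*n - n^2)/(15*l^2 + 2*l*n - n^2)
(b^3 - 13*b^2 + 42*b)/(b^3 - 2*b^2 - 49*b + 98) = b*(b - 6)/(b^2 + 5*b - 14)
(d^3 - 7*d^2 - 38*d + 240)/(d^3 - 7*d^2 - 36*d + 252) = (d^2 - 13*d + 40)/(d^2 - 13*d + 42)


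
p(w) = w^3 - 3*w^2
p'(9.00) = 189.00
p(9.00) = 486.00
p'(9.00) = 189.00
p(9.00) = 486.00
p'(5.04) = 45.96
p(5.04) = 51.82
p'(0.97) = -3.00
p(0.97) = -1.91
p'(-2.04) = 24.72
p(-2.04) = -20.97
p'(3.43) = 14.71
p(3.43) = 5.06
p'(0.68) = -2.69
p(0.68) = -1.07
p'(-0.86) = 7.38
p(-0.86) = -2.85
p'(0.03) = -0.18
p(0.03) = -0.00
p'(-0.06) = 0.37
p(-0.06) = -0.01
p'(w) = 3*w^2 - 6*w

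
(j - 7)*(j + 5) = j^2 - 2*j - 35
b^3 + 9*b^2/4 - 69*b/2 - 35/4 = (b - 5)*(b + 1/4)*(b + 7)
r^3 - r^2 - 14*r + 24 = (r - 3)*(r - 2)*(r + 4)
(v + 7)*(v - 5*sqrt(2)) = v^2 - 5*sqrt(2)*v + 7*v - 35*sqrt(2)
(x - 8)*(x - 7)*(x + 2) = x^3 - 13*x^2 + 26*x + 112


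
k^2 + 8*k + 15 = (k + 3)*(k + 5)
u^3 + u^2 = u^2*(u + 1)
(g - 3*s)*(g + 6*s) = g^2 + 3*g*s - 18*s^2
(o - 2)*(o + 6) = o^2 + 4*o - 12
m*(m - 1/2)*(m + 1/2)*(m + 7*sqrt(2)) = m^4 + 7*sqrt(2)*m^3 - m^2/4 - 7*sqrt(2)*m/4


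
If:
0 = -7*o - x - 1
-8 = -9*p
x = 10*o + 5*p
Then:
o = -49/153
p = 8/9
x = 190/153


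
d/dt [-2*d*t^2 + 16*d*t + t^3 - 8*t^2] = -4*d*t + 16*d + 3*t^2 - 16*t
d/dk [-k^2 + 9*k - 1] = 9 - 2*k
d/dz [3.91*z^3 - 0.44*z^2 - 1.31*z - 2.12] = 11.73*z^2 - 0.88*z - 1.31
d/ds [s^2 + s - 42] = 2*s + 1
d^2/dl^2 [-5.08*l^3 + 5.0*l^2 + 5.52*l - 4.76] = 10.0 - 30.48*l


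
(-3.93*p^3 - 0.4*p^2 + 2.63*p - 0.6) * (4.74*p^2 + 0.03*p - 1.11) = -18.6282*p^5 - 2.0139*p^4 + 16.8165*p^3 - 2.3211*p^2 - 2.9373*p + 0.666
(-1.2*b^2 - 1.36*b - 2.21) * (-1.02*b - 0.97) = 1.224*b^3 + 2.5512*b^2 + 3.5734*b + 2.1437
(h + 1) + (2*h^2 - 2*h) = 2*h^2 - h + 1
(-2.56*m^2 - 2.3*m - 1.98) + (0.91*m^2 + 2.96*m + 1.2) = -1.65*m^2 + 0.66*m - 0.78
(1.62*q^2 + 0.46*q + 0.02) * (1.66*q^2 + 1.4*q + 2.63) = 2.6892*q^4 + 3.0316*q^3 + 4.9378*q^2 + 1.2378*q + 0.0526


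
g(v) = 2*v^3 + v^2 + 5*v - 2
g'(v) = 6*v^2 + 2*v + 5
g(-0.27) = -3.32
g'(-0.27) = 4.90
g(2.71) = 58.70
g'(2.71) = 54.48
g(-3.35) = -82.72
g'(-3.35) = 65.64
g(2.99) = 75.35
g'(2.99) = 64.62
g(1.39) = 12.25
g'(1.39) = 19.37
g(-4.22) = -155.59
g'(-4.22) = 103.41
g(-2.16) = -28.29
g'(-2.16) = 28.67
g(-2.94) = -58.88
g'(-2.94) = 50.98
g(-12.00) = -3374.00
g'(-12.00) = 845.00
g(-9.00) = -1424.00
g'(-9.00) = 473.00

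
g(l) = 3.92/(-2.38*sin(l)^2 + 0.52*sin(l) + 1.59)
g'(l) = 3.92*(4.76*sin(l)*cos(l) - 0.52*cos(l))/(-2.38*sin(l)^2 + 0.52*sin(l) + 1.59)^2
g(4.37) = -3.88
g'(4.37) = 6.44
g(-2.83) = 3.25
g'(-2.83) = 5.07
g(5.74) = 5.72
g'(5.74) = -21.29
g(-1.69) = -3.08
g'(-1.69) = 1.51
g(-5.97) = 2.57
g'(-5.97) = 1.52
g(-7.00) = 17.73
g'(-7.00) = -220.52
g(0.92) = 7.88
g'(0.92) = 31.38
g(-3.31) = 2.43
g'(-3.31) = -0.41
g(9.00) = 2.80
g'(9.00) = -2.63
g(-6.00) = 2.53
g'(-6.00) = 1.27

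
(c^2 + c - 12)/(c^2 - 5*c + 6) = (c + 4)/(c - 2)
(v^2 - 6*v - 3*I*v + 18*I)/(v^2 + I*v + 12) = (v - 6)/(v + 4*I)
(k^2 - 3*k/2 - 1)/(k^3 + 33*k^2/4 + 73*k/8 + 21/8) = 4*(k - 2)/(4*k^2 + 31*k + 21)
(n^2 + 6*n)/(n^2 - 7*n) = (n + 6)/(n - 7)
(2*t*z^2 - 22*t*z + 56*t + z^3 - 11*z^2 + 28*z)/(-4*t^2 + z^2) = (z^2 - 11*z + 28)/(-2*t + z)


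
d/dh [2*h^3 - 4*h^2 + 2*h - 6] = 6*h^2 - 8*h + 2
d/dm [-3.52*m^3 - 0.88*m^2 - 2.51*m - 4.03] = -10.56*m^2 - 1.76*m - 2.51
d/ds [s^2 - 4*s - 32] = 2*s - 4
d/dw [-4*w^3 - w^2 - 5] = 2*w*(-6*w - 1)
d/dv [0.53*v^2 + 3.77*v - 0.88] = 1.06*v + 3.77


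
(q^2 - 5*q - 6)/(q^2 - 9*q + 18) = (q + 1)/(q - 3)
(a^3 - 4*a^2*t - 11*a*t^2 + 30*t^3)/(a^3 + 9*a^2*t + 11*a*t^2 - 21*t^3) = (-a^2 + 7*a*t - 10*t^2)/(-a^2 - 6*a*t + 7*t^2)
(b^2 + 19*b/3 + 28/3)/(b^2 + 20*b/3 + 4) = (3*b^2 + 19*b + 28)/(3*b^2 + 20*b + 12)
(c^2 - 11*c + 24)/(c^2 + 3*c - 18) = (c - 8)/(c + 6)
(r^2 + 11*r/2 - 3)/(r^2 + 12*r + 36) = (r - 1/2)/(r + 6)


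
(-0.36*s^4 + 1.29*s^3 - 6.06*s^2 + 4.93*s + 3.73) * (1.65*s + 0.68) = -0.594*s^5 + 1.8837*s^4 - 9.1218*s^3 + 4.0137*s^2 + 9.5069*s + 2.5364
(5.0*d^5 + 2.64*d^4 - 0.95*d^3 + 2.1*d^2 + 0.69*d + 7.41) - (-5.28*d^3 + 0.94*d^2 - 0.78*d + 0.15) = 5.0*d^5 + 2.64*d^4 + 4.33*d^3 + 1.16*d^2 + 1.47*d + 7.26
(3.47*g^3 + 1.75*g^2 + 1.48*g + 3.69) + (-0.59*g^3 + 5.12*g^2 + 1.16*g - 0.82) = 2.88*g^3 + 6.87*g^2 + 2.64*g + 2.87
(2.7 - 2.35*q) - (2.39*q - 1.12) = 3.82 - 4.74*q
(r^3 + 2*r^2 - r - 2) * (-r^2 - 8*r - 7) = -r^5 - 10*r^4 - 22*r^3 - 4*r^2 + 23*r + 14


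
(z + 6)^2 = z^2 + 12*z + 36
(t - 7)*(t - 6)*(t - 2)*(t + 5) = t^4 - 10*t^3 - 7*t^2 + 256*t - 420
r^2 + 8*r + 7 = (r + 1)*(r + 7)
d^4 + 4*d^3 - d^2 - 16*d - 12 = (d - 2)*(d + 1)*(d + 2)*(d + 3)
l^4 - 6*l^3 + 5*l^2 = l^2*(l - 5)*(l - 1)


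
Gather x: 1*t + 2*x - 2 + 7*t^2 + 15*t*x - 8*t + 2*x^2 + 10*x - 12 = 7*t^2 - 7*t + 2*x^2 + x*(15*t + 12) - 14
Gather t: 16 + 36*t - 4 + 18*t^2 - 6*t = 18*t^2 + 30*t + 12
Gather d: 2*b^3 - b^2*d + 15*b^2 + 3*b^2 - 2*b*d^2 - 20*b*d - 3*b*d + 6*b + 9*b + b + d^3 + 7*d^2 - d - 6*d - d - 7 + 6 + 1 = 2*b^3 + 18*b^2 + 16*b + d^3 + d^2*(7 - 2*b) + d*(-b^2 - 23*b - 8)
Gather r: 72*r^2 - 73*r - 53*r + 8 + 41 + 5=72*r^2 - 126*r + 54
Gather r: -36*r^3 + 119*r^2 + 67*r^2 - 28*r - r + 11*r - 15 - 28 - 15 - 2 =-36*r^3 + 186*r^2 - 18*r - 60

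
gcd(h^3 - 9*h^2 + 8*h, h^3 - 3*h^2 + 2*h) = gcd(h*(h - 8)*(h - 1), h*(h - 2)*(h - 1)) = h^2 - h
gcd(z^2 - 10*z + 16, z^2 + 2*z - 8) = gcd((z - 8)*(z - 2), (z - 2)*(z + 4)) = z - 2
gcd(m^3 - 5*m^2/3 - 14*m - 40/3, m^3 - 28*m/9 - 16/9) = m + 4/3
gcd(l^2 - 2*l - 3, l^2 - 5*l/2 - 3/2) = l - 3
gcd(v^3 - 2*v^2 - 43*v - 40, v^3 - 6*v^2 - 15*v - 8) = v^2 - 7*v - 8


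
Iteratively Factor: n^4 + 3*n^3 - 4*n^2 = (n)*(n^3 + 3*n^2 - 4*n) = n*(n + 4)*(n^2 - n) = n*(n - 1)*(n + 4)*(n)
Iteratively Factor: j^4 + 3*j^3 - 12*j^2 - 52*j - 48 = (j + 3)*(j^3 - 12*j - 16) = (j + 2)*(j + 3)*(j^2 - 2*j - 8) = (j + 2)^2*(j + 3)*(j - 4)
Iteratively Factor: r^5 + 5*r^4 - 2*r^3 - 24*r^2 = (r)*(r^4 + 5*r^3 - 2*r^2 - 24*r) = r^2*(r^3 + 5*r^2 - 2*r - 24) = r^2*(r + 4)*(r^2 + r - 6) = r^2*(r - 2)*(r + 4)*(r + 3)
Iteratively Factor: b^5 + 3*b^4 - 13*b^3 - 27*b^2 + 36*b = (b - 3)*(b^4 + 6*b^3 + 5*b^2 - 12*b) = (b - 3)*(b + 3)*(b^3 + 3*b^2 - 4*b) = b*(b - 3)*(b + 3)*(b^2 + 3*b - 4) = b*(b - 3)*(b + 3)*(b + 4)*(b - 1)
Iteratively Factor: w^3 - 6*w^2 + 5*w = (w)*(w^2 - 6*w + 5) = w*(w - 5)*(w - 1)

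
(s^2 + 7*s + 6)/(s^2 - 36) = (s + 1)/(s - 6)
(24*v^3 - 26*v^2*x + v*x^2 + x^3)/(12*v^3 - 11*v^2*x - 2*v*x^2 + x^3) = (6*v + x)/(3*v + x)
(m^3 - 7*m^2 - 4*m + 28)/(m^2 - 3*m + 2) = (m^2 - 5*m - 14)/(m - 1)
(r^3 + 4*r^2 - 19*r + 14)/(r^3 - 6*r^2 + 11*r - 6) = (r + 7)/(r - 3)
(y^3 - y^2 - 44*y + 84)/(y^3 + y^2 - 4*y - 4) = (y^2 + y - 42)/(y^2 + 3*y + 2)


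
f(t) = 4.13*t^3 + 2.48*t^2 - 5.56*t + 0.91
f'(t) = 12.39*t^2 + 4.96*t - 5.56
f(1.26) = 6.10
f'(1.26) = 20.36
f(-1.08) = 4.60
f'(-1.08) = 3.53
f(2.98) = 115.66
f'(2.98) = 119.25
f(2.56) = 72.22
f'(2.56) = 88.34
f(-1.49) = 1.04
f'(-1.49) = 14.56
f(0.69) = -0.39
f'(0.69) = 3.76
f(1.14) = 3.91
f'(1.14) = 16.20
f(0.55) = -0.71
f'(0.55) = 0.92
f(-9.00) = -2758.94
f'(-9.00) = 953.39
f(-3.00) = -71.60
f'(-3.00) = 91.07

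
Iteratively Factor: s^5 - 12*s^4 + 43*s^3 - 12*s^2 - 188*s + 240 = (s - 5)*(s^4 - 7*s^3 + 8*s^2 + 28*s - 48) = (s - 5)*(s - 4)*(s^3 - 3*s^2 - 4*s + 12) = (s - 5)*(s - 4)*(s + 2)*(s^2 - 5*s + 6) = (s - 5)*(s - 4)*(s - 2)*(s + 2)*(s - 3)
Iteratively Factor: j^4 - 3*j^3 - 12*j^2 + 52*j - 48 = (j - 3)*(j^3 - 12*j + 16) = (j - 3)*(j + 4)*(j^2 - 4*j + 4) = (j - 3)*(j - 2)*(j + 4)*(j - 2)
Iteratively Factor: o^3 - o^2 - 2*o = (o)*(o^2 - o - 2) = o*(o - 2)*(o + 1)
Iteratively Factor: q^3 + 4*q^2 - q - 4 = (q + 1)*(q^2 + 3*q - 4) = (q + 1)*(q + 4)*(q - 1)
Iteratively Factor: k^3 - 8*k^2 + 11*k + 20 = (k - 4)*(k^2 - 4*k - 5) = (k - 4)*(k + 1)*(k - 5)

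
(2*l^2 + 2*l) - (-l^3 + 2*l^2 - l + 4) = l^3 + 3*l - 4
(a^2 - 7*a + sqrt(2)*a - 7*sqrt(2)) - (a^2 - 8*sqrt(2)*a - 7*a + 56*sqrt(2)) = 9*sqrt(2)*a - 63*sqrt(2)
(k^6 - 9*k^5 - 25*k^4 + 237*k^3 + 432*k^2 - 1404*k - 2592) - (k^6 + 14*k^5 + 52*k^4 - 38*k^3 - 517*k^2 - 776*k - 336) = -23*k^5 - 77*k^4 + 275*k^3 + 949*k^2 - 628*k - 2256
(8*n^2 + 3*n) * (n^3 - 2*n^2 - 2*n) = 8*n^5 - 13*n^4 - 22*n^3 - 6*n^2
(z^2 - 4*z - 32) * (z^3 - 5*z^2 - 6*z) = z^5 - 9*z^4 - 18*z^3 + 184*z^2 + 192*z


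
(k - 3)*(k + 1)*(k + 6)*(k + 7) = k^4 + 11*k^3 + 13*k^2 - 123*k - 126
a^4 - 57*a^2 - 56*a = a*(a - 8)*(a + 1)*(a + 7)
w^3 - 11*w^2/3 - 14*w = w*(w - 6)*(w + 7/3)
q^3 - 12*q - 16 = (q - 4)*(q + 2)^2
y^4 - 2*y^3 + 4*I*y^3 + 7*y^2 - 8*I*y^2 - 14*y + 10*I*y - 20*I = (y - 2)*(y - 2*I)*(y + I)*(y + 5*I)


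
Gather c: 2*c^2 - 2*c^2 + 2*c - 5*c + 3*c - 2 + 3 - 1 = 0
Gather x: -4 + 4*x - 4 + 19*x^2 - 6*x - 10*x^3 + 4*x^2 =-10*x^3 + 23*x^2 - 2*x - 8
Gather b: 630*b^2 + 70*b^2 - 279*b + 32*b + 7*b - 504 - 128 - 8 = 700*b^2 - 240*b - 640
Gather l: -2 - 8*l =-8*l - 2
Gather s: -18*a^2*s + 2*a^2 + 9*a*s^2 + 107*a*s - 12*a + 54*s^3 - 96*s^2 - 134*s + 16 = 2*a^2 - 12*a + 54*s^3 + s^2*(9*a - 96) + s*(-18*a^2 + 107*a - 134) + 16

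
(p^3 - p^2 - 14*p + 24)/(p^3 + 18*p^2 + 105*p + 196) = (p^2 - 5*p + 6)/(p^2 + 14*p + 49)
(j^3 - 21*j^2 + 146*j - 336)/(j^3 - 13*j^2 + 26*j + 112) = (j - 6)/(j + 2)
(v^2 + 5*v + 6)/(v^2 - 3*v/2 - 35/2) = 2*(v^2 + 5*v + 6)/(2*v^2 - 3*v - 35)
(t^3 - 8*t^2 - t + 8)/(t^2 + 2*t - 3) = (t^2 - 7*t - 8)/(t + 3)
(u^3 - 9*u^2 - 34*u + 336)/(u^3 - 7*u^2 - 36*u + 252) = (u - 8)/(u - 6)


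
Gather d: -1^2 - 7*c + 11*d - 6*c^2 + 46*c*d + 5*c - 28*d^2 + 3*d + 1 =-6*c^2 - 2*c - 28*d^2 + d*(46*c + 14)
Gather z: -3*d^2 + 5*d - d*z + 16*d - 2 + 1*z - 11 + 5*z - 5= -3*d^2 + 21*d + z*(6 - d) - 18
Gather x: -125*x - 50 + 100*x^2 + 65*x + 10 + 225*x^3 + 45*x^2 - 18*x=225*x^3 + 145*x^2 - 78*x - 40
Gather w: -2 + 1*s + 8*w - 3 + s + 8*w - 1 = 2*s + 16*w - 6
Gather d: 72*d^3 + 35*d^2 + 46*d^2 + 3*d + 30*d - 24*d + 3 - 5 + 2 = 72*d^3 + 81*d^2 + 9*d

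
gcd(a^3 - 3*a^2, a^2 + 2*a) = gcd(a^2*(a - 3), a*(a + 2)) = a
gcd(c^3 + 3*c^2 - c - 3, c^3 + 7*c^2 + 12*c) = c + 3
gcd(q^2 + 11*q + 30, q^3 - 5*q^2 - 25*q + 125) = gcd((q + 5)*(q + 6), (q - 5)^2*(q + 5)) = q + 5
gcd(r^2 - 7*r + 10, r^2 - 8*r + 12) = r - 2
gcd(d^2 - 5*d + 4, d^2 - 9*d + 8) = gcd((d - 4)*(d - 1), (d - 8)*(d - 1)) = d - 1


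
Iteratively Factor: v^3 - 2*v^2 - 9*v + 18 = (v + 3)*(v^2 - 5*v + 6) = (v - 3)*(v + 3)*(v - 2)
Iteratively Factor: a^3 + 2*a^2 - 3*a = (a + 3)*(a^2 - a) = (a - 1)*(a + 3)*(a)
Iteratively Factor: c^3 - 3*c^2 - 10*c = (c - 5)*(c^2 + 2*c) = (c - 5)*(c + 2)*(c)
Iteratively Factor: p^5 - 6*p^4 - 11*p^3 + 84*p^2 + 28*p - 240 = (p + 3)*(p^4 - 9*p^3 + 16*p^2 + 36*p - 80) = (p - 5)*(p + 3)*(p^3 - 4*p^2 - 4*p + 16) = (p - 5)*(p + 2)*(p + 3)*(p^2 - 6*p + 8) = (p - 5)*(p - 4)*(p + 2)*(p + 3)*(p - 2)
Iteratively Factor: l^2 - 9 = (l + 3)*(l - 3)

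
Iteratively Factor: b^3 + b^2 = (b + 1)*(b^2) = b*(b + 1)*(b)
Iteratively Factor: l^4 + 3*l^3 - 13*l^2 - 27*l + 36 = (l - 1)*(l^3 + 4*l^2 - 9*l - 36) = (l - 1)*(l + 3)*(l^2 + l - 12) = (l - 3)*(l - 1)*(l + 3)*(l + 4)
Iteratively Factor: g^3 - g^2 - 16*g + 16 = (g - 4)*(g^2 + 3*g - 4) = (g - 4)*(g + 4)*(g - 1)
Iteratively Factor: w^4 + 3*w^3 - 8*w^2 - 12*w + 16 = (w + 4)*(w^3 - w^2 - 4*w + 4) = (w - 1)*(w + 4)*(w^2 - 4) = (w - 2)*(w - 1)*(w + 4)*(w + 2)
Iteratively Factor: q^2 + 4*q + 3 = (q + 1)*(q + 3)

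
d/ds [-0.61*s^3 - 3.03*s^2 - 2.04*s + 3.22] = -1.83*s^2 - 6.06*s - 2.04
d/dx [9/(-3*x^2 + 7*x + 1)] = 9*(6*x - 7)/(-3*x^2 + 7*x + 1)^2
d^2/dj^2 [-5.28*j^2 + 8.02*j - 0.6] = -10.5600000000000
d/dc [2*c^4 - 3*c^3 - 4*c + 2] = 8*c^3 - 9*c^2 - 4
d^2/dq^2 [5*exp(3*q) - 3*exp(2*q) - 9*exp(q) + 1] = (45*exp(2*q) - 12*exp(q) - 9)*exp(q)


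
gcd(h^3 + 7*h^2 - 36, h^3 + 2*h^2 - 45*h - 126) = h^2 + 9*h + 18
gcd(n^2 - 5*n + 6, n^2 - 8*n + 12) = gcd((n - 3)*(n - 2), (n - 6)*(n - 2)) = n - 2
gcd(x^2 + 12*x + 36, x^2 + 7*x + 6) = x + 6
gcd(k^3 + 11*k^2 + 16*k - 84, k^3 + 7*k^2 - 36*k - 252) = k^2 + 13*k + 42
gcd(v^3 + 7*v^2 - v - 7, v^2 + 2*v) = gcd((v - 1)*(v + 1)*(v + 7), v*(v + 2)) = 1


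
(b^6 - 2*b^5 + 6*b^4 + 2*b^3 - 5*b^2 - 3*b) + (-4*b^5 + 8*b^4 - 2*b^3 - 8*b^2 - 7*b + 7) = b^6 - 6*b^5 + 14*b^4 - 13*b^2 - 10*b + 7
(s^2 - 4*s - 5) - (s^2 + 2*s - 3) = -6*s - 2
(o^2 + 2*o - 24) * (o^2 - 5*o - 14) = o^4 - 3*o^3 - 48*o^2 + 92*o + 336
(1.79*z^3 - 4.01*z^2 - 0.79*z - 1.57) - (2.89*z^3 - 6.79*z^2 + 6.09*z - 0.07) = -1.1*z^3 + 2.78*z^2 - 6.88*z - 1.5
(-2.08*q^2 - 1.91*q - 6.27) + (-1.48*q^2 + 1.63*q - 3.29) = -3.56*q^2 - 0.28*q - 9.56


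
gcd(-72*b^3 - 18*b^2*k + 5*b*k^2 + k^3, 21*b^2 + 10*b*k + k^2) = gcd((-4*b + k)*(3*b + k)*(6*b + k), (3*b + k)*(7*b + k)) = 3*b + k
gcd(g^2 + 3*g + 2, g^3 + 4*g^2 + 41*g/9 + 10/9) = g + 2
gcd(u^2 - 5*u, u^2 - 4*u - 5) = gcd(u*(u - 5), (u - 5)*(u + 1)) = u - 5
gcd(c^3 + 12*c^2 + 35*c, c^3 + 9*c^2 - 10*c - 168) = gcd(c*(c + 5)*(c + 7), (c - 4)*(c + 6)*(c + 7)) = c + 7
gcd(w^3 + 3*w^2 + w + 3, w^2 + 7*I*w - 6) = w + I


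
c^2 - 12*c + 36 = (c - 6)^2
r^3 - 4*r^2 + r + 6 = (r - 3)*(r - 2)*(r + 1)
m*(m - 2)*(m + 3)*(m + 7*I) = m^4 + m^3 + 7*I*m^3 - 6*m^2 + 7*I*m^2 - 42*I*m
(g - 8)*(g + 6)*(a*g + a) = a*g^3 - a*g^2 - 50*a*g - 48*a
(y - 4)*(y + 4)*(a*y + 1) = a*y^3 - 16*a*y + y^2 - 16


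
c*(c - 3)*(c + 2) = c^3 - c^2 - 6*c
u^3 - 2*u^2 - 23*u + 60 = (u - 4)*(u - 3)*(u + 5)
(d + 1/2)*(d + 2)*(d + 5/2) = d^3 + 5*d^2 + 29*d/4 + 5/2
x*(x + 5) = x^2 + 5*x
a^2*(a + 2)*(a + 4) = a^4 + 6*a^3 + 8*a^2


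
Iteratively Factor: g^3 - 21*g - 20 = (g + 1)*(g^2 - g - 20) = (g - 5)*(g + 1)*(g + 4)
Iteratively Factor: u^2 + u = (u)*(u + 1)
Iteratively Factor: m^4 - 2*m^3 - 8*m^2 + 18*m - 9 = (m - 3)*(m^3 + m^2 - 5*m + 3) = (m - 3)*(m - 1)*(m^2 + 2*m - 3) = (m - 3)*(m - 1)^2*(m + 3)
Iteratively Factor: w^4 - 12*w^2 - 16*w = (w + 2)*(w^3 - 2*w^2 - 8*w) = (w - 4)*(w + 2)*(w^2 + 2*w) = (w - 4)*(w + 2)^2*(w)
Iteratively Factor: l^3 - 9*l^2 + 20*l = (l - 4)*(l^2 - 5*l) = (l - 5)*(l - 4)*(l)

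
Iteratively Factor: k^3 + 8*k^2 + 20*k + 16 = (k + 2)*(k^2 + 6*k + 8) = (k + 2)*(k + 4)*(k + 2)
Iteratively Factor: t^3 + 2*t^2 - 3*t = (t - 1)*(t^2 + 3*t) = t*(t - 1)*(t + 3)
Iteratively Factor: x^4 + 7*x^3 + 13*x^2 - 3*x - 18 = (x + 3)*(x^3 + 4*x^2 + x - 6) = (x + 2)*(x + 3)*(x^2 + 2*x - 3) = (x + 2)*(x + 3)^2*(x - 1)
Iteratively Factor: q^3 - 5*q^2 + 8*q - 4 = (q - 2)*(q^2 - 3*q + 2) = (q - 2)*(q - 1)*(q - 2)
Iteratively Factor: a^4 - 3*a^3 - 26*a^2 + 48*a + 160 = (a + 2)*(a^3 - 5*a^2 - 16*a + 80) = (a - 5)*(a + 2)*(a^2 - 16) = (a - 5)*(a + 2)*(a + 4)*(a - 4)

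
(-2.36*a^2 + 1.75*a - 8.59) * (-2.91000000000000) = 6.8676*a^2 - 5.0925*a + 24.9969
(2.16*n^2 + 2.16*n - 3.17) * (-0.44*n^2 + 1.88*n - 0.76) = -0.9504*n^4 + 3.1104*n^3 + 3.814*n^2 - 7.6012*n + 2.4092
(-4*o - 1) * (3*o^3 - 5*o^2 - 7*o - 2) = -12*o^4 + 17*o^3 + 33*o^2 + 15*o + 2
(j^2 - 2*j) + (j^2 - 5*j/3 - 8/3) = 2*j^2 - 11*j/3 - 8/3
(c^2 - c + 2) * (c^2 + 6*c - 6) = c^4 + 5*c^3 - 10*c^2 + 18*c - 12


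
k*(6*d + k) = 6*d*k + k^2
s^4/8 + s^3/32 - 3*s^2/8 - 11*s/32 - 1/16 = (s/4 + 1/4)*(s/2 + 1/2)*(s - 2)*(s + 1/4)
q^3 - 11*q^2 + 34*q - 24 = (q - 6)*(q - 4)*(q - 1)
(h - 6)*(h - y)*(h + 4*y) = h^3 + 3*h^2*y - 6*h^2 - 4*h*y^2 - 18*h*y + 24*y^2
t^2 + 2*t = t*(t + 2)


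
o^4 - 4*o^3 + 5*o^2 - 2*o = o*(o - 2)*(o - 1)^2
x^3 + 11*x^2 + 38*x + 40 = (x + 2)*(x + 4)*(x + 5)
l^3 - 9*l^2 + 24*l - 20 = (l - 5)*(l - 2)^2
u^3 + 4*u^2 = u^2*(u + 4)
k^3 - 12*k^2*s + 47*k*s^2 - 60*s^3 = (k - 5*s)*(k - 4*s)*(k - 3*s)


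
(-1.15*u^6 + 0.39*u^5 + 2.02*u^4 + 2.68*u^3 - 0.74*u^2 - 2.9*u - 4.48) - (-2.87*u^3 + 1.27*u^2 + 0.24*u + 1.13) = -1.15*u^6 + 0.39*u^5 + 2.02*u^4 + 5.55*u^3 - 2.01*u^2 - 3.14*u - 5.61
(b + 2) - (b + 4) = -2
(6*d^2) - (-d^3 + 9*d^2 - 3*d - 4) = d^3 - 3*d^2 + 3*d + 4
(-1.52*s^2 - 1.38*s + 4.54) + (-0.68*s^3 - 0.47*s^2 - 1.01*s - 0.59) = -0.68*s^3 - 1.99*s^2 - 2.39*s + 3.95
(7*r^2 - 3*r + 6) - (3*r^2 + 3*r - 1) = 4*r^2 - 6*r + 7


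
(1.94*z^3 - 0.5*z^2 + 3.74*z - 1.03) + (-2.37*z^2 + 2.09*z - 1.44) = 1.94*z^3 - 2.87*z^2 + 5.83*z - 2.47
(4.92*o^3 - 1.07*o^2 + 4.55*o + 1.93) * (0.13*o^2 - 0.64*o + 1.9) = 0.6396*o^5 - 3.2879*o^4 + 10.6243*o^3 - 4.6941*o^2 + 7.4098*o + 3.667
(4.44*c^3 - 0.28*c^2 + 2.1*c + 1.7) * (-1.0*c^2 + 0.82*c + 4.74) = -4.44*c^5 + 3.9208*c^4 + 18.716*c^3 - 1.3052*c^2 + 11.348*c + 8.058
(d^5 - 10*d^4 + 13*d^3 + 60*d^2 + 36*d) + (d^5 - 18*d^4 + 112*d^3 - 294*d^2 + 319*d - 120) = 2*d^5 - 28*d^4 + 125*d^3 - 234*d^2 + 355*d - 120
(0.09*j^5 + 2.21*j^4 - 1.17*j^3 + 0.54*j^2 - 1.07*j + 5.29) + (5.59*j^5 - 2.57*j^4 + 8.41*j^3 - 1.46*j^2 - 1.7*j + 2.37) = 5.68*j^5 - 0.36*j^4 + 7.24*j^3 - 0.92*j^2 - 2.77*j + 7.66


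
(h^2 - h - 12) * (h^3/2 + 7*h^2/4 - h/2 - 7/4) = h^5/2 + 5*h^4/4 - 33*h^3/4 - 89*h^2/4 + 31*h/4 + 21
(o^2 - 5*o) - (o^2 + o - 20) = 20 - 6*o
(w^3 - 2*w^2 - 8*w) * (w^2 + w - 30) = w^5 - w^4 - 40*w^3 + 52*w^2 + 240*w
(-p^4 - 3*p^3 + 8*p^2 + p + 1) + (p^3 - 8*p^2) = -p^4 - 2*p^3 + p + 1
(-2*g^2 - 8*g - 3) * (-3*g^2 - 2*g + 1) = 6*g^4 + 28*g^3 + 23*g^2 - 2*g - 3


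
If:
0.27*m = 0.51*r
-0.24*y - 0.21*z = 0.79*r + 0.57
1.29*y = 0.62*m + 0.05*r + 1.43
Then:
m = -0.389965705576019*z - 1.55252127524451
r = -0.206452432363775*z - 0.821923028070621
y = 0.330496634065794 - 0.195427410135908*z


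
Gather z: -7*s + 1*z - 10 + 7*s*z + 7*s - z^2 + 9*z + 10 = -z^2 + z*(7*s + 10)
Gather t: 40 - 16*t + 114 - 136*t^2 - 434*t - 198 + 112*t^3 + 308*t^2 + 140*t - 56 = 112*t^3 + 172*t^2 - 310*t - 100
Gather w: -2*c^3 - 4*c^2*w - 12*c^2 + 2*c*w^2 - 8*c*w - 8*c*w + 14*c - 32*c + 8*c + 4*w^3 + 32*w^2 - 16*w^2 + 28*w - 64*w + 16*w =-2*c^3 - 12*c^2 - 10*c + 4*w^3 + w^2*(2*c + 16) + w*(-4*c^2 - 16*c - 20)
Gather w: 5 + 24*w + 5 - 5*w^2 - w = -5*w^2 + 23*w + 10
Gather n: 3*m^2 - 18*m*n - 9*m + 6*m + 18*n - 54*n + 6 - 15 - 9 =3*m^2 - 3*m + n*(-18*m - 36) - 18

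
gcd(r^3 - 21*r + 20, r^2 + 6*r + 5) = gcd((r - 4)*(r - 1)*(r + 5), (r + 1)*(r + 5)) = r + 5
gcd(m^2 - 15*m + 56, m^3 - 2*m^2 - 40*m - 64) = m - 8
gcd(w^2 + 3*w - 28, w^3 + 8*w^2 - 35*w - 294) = w + 7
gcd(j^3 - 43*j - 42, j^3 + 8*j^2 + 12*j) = j + 6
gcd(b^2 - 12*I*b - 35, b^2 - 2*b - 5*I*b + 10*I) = b - 5*I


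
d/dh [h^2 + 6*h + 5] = 2*h + 6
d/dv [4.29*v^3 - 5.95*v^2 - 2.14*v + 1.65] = 12.87*v^2 - 11.9*v - 2.14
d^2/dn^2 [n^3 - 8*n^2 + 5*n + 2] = 6*n - 16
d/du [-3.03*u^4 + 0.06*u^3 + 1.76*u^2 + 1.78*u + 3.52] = -12.12*u^3 + 0.18*u^2 + 3.52*u + 1.78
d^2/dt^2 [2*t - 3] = 0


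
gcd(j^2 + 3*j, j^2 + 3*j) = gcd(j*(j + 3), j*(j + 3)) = j^2 + 3*j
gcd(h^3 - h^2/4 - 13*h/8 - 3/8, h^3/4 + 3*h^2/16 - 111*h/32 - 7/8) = h + 1/4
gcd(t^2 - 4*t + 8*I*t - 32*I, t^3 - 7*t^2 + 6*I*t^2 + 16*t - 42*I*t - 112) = t + 8*I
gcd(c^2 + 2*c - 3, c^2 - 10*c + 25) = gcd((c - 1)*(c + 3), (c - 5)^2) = 1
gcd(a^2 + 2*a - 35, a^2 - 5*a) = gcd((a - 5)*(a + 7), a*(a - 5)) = a - 5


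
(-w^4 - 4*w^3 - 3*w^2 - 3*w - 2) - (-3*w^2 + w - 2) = -w^4 - 4*w^3 - 4*w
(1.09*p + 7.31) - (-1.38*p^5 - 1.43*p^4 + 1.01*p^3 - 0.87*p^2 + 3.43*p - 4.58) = 1.38*p^5 + 1.43*p^4 - 1.01*p^3 + 0.87*p^2 - 2.34*p + 11.89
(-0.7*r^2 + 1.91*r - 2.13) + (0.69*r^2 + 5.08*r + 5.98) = -0.01*r^2 + 6.99*r + 3.85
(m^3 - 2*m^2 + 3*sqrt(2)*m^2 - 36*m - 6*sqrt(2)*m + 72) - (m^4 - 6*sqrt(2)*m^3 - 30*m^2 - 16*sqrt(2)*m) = -m^4 + m^3 + 6*sqrt(2)*m^3 + 3*sqrt(2)*m^2 + 28*m^2 - 36*m + 10*sqrt(2)*m + 72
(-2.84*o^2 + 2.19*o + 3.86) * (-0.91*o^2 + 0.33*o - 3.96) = 2.5844*o^4 - 2.9301*o^3 + 8.4565*o^2 - 7.3986*o - 15.2856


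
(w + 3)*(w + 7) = w^2 + 10*w + 21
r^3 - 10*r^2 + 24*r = r*(r - 6)*(r - 4)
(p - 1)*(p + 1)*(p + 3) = p^3 + 3*p^2 - p - 3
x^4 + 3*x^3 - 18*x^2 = x^2*(x - 3)*(x + 6)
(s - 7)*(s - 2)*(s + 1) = s^3 - 8*s^2 + 5*s + 14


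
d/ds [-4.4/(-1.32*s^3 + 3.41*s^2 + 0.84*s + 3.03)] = (-17.424*s^2 + 30.008*s + 3.696)/(-1.32*s^3 + 3.41*s^2 + 0.84*s + 3.03)^2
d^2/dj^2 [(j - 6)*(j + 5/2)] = 2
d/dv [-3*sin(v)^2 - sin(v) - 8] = -(6*sin(v) + 1)*cos(v)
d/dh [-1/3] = 0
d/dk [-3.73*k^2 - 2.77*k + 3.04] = -7.46*k - 2.77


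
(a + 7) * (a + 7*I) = a^2 + 7*a + 7*I*a + 49*I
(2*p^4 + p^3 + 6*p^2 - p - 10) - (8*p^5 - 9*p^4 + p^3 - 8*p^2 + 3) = -8*p^5 + 11*p^4 + 14*p^2 - p - 13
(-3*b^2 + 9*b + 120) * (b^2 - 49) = -3*b^4 + 9*b^3 + 267*b^2 - 441*b - 5880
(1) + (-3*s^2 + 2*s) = -3*s^2 + 2*s + 1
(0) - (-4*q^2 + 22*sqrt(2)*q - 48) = 4*q^2 - 22*sqrt(2)*q + 48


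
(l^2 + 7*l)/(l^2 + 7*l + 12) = l*(l + 7)/(l^2 + 7*l + 12)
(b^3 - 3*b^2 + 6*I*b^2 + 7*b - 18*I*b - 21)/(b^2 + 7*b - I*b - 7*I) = (b^2 + b*(-3 + 7*I) - 21*I)/(b + 7)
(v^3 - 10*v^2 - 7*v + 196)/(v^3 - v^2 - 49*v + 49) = (v^2 - 3*v - 28)/(v^2 + 6*v - 7)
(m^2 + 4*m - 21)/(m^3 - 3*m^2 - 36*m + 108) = (m + 7)/(m^2 - 36)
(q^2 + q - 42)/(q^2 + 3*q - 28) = (q - 6)/(q - 4)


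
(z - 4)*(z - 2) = z^2 - 6*z + 8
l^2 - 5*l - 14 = (l - 7)*(l + 2)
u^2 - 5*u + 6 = (u - 3)*(u - 2)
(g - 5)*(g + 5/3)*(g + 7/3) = g^3 - g^2 - 145*g/9 - 175/9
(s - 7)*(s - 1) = s^2 - 8*s + 7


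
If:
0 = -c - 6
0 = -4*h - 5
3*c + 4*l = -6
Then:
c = -6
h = -5/4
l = 3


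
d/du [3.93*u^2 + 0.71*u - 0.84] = 7.86*u + 0.71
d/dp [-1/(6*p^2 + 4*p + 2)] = (3*p + 1)/(3*p^2 + 2*p + 1)^2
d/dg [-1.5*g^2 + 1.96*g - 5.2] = 1.96 - 3.0*g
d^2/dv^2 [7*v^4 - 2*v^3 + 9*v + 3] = 12*v*(7*v - 1)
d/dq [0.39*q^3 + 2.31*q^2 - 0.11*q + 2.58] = 1.17*q^2 + 4.62*q - 0.11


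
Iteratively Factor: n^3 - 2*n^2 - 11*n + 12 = (n - 4)*(n^2 + 2*n - 3) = (n - 4)*(n - 1)*(n + 3)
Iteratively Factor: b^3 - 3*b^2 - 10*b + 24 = (b - 2)*(b^2 - b - 12) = (b - 4)*(b - 2)*(b + 3)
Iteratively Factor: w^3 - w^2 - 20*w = (w + 4)*(w^2 - 5*w) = (w - 5)*(w + 4)*(w)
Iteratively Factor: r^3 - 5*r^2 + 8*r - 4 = (r - 2)*(r^2 - 3*r + 2) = (r - 2)*(r - 1)*(r - 2)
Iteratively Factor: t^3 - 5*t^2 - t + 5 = (t - 1)*(t^2 - 4*t - 5) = (t - 1)*(t + 1)*(t - 5)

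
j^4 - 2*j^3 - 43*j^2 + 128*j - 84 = (j - 6)*(j - 2)*(j - 1)*(j + 7)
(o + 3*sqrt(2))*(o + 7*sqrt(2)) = o^2 + 10*sqrt(2)*o + 42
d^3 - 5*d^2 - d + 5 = (d - 5)*(d - 1)*(d + 1)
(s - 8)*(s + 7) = s^2 - s - 56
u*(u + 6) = u^2 + 6*u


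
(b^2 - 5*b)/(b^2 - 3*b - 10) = b/(b + 2)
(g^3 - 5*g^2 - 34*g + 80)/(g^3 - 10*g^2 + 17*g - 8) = (g^2 + 3*g - 10)/(g^2 - 2*g + 1)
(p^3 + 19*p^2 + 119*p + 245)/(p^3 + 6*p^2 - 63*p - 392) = (p + 5)/(p - 8)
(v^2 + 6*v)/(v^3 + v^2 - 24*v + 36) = v/(v^2 - 5*v + 6)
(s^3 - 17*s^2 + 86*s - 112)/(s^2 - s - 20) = (-s^3 + 17*s^2 - 86*s + 112)/(-s^2 + s + 20)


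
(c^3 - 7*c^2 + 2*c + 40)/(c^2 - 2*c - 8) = c - 5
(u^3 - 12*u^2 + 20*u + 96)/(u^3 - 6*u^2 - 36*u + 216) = (u^2 - 6*u - 16)/(u^2 - 36)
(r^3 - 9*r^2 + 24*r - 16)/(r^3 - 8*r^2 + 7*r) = (r^2 - 8*r + 16)/(r*(r - 7))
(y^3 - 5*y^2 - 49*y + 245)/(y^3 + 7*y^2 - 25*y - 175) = (y - 7)/(y + 5)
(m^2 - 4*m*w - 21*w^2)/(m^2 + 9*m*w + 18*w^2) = (m - 7*w)/(m + 6*w)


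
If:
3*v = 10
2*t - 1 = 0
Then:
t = 1/2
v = 10/3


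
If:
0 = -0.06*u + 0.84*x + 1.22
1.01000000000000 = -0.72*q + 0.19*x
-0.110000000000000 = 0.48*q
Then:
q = -0.23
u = 82.60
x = 4.45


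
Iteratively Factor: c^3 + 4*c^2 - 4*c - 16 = (c + 2)*(c^2 + 2*c - 8) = (c + 2)*(c + 4)*(c - 2)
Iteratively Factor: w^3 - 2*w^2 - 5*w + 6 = (w + 2)*(w^2 - 4*w + 3) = (w - 1)*(w + 2)*(w - 3)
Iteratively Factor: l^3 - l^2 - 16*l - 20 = (l + 2)*(l^2 - 3*l - 10) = (l + 2)^2*(l - 5)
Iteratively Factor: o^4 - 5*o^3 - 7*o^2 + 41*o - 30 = (o - 2)*(o^3 - 3*o^2 - 13*o + 15) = (o - 2)*(o + 3)*(o^2 - 6*o + 5) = (o - 5)*(o - 2)*(o + 3)*(o - 1)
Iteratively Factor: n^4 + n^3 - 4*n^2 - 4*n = (n)*(n^3 + n^2 - 4*n - 4) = n*(n + 1)*(n^2 - 4) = n*(n - 2)*(n + 1)*(n + 2)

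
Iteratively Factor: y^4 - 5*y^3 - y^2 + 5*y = (y - 5)*(y^3 - y) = (y - 5)*(y - 1)*(y^2 + y) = (y - 5)*(y - 1)*(y + 1)*(y)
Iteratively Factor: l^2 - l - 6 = (l + 2)*(l - 3)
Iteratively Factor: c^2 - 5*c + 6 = (c - 2)*(c - 3)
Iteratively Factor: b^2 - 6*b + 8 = (b - 4)*(b - 2)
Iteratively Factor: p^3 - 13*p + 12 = (p - 1)*(p^2 + p - 12) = (p - 1)*(p + 4)*(p - 3)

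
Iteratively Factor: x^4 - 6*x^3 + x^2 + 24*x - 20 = (x - 2)*(x^3 - 4*x^2 - 7*x + 10) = (x - 2)*(x - 1)*(x^2 - 3*x - 10) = (x - 5)*(x - 2)*(x - 1)*(x + 2)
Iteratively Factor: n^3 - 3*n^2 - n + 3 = (n - 1)*(n^2 - 2*n - 3) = (n - 1)*(n + 1)*(n - 3)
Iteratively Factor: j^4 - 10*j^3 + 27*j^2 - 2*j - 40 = (j - 2)*(j^3 - 8*j^2 + 11*j + 20) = (j - 2)*(j + 1)*(j^2 - 9*j + 20) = (j - 5)*(j - 2)*(j + 1)*(j - 4)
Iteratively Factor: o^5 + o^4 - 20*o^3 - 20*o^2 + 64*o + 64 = (o - 2)*(o^4 + 3*o^3 - 14*o^2 - 48*o - 32) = (o - 4)*(o - 2)*(o^3 + 7*o^2 + 14*o + 8) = (o - 4)*(o - 2)*(o + 2)*(o^2 + 5*o + 4) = (o - 4)*(o - 2)*(o + 2)*(o + 4)*(o + 1)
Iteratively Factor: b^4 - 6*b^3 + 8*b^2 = (b - 2)*(b^3 - 4*b^2) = b*(b - 2)*(b^2 - 4*b) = b*(b - 4)*(b - 2)*(b)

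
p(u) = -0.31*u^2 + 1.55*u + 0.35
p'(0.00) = 1.55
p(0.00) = 0.35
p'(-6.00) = 5.27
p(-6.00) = -20.11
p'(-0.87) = 2.09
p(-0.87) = -1.23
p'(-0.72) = 2.00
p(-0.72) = -0.93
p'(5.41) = -1.80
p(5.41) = -0.34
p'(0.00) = 1.55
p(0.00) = 0.35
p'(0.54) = 1.22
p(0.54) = 1.10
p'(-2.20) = 2.91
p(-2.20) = -4.56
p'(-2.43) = 3.06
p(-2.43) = -5.25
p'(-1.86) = 2.70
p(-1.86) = -3.61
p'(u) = 1.55 - 0.62*u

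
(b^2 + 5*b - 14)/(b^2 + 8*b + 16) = (b^2 + 5*b - 14)/(b^2 + 8*b + 16)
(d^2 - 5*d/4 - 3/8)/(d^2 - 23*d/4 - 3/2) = (d - 3/2)/(d - 6)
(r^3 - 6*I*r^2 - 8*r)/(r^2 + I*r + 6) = r*(r - 4*I)/(r + 3*I)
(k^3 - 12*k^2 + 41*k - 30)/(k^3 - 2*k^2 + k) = (k^2 - 11*k + 30)/(k*(k - 1))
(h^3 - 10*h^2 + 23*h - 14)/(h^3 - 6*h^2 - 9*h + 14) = (h - 2)/(h + 2)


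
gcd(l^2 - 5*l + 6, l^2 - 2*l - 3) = l - 3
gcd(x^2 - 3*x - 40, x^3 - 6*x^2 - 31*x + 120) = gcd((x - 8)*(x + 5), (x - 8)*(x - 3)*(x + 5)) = x^2 - 3*x - 40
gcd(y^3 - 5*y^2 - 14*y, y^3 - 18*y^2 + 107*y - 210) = y - 7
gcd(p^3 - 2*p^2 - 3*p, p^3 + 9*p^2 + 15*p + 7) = p + 1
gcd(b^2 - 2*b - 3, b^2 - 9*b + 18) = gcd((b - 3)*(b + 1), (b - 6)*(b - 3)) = b - 3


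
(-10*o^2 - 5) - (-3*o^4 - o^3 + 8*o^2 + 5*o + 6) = 3*o^4 + o^3 - 18*o^2 - 5*o - 11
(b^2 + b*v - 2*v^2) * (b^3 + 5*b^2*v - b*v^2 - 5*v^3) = b^5 + 6*b^4*v + 2*b^3*v^2 - 16*b^2*v^3 - 3*b*v^4 + 10*v^5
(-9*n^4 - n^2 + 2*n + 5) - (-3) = -9*n^4 - n^2 + 2*n + 8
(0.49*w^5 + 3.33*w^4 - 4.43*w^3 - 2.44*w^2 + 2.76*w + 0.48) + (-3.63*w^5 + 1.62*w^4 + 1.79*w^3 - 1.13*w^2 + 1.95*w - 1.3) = -3.14*w^5 + 4.95*w^4 - 2.64*w^3 - 3.57*w^2 + 4.71*w - 0.82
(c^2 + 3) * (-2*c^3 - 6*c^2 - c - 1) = -2*c^5 - 6*c^4 - 7*c^3 - 19*c^2 - 3*c - 3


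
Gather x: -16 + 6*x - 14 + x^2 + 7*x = x^2 + 13*x - 30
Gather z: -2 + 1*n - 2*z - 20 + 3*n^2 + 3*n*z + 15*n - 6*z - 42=3*n^2 + 16*n + z*(3*n - 8) - 64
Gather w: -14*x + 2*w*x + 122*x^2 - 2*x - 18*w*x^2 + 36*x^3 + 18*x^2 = w*(-18*x^2 + 2*x) + 36*x^3 + 140*x^2 - 16*x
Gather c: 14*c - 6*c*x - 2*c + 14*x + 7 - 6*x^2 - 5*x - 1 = c*(12 - 6*x) - 6*x^2 + 9*x + 6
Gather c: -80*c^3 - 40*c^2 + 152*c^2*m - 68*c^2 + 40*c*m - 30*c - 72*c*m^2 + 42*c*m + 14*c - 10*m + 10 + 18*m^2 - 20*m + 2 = -80*c^3 + c^2*(152*m - 108) + c*(-72*m^2 + 82*m - 16) + 18*m^2 - 30*m + 12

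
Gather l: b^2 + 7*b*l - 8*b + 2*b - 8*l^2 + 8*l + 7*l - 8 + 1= b^2 - 6*b - 8*l^2 + l*(7*b + 15) - 7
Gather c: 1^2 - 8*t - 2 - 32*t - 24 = -40*t - 25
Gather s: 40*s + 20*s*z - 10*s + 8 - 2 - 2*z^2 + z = s*(20*z + 30) - 2*z^2 + z + 6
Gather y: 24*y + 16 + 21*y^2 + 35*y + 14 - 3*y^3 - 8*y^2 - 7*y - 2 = -3*y^3 + 13*y^2 + 52*y + 28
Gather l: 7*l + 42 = 7*l + 42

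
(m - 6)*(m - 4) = m^2 - 10*m + 24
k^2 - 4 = (k - 2)*(k + 2)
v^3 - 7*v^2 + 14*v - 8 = (v - 4)*(v - 2)*(v - 1)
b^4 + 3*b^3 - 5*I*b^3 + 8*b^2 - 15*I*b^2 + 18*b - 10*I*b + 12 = (b + 1)*(b + 2)*(b - 6*I)*(b + I)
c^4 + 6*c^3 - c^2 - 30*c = c*(c - 2)*(c + 3)*(c + 5)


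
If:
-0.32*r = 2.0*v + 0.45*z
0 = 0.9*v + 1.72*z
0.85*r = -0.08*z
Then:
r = 0.00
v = 0.00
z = 0.00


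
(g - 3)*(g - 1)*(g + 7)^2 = g^4 + 10*g^3 - 4*g^2 - 154*g + 147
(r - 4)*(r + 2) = r^2 - 2*r - 8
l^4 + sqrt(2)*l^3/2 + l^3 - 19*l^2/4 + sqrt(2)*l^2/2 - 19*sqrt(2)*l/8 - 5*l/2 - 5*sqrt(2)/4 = (l - 2)*(l + 1/2)*(l + 5/2)*(l + sqrt(2)/2)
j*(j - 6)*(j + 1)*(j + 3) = j^4 - 2*j^3 - 21*j^2 - 18*j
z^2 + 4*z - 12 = (z - 2)*(z + 6)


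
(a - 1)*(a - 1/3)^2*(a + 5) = a^4 + 10*a^3/3 - 68*a^2/9 + 34*a/9 - 5/9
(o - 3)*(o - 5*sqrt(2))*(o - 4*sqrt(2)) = o^3 - 9*sqrt(2)*o^2 - 3*o^2 + 27*sqrt(2)*o + 40*o - 120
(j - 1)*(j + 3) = j^2 + 2*j - 3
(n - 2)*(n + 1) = n^2 - n - 2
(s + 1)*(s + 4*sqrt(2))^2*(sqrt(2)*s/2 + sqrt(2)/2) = sqrt(2)*s^4/2 + sqrt(2)*s^3 + 8*s^3 + 16*s^2 + 33*sqrt(2)*s^2/2 + 8*s + 32*sqrt(2)*s + 16*sqrt(2)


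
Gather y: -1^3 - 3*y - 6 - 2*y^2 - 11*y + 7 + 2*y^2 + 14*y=0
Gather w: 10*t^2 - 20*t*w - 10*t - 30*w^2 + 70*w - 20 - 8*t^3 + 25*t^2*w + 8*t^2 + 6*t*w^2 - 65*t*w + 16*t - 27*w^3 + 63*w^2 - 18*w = -8*t^3 + 18*t^2 + 6*t - 27*w^3 + w^2*(6*t + 33) + w*(25*t^2 - 85*t + 52) - 20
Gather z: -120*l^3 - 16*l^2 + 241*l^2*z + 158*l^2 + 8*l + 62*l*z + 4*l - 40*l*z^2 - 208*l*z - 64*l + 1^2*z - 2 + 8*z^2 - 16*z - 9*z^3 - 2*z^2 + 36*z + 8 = -120*l^3 + 142*l^2 - 52*l - 9*z^3 + z^2*(6 - 40*l) + z*(241*l^2 - 146*l + 21) + 6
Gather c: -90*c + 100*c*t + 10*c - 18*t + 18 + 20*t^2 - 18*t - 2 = c*(100*t - 80) + 20*t^2 - 36*t + 16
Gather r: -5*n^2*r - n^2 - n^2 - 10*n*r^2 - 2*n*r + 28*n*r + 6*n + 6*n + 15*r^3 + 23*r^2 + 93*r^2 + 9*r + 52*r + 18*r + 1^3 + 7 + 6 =-2*n^2 + 12*n + 15*r^3 + r^2*(116 - 10*n) + r*(-5*n^2 + 26*n + 79) + 14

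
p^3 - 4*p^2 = p^2*(p - 4)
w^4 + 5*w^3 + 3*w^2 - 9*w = w*(w - 1)*(w + 3)^2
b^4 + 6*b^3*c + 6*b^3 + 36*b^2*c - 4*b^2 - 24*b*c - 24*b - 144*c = (b - 2)*(b + 2)*(b + 6)*(b + 6*c)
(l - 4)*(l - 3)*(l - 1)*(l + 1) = l^4 - 7*l^3 + 11*l^2 + 7*l - 12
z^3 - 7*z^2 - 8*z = z*(z - 8)*(z + 1)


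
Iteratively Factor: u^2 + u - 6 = (u - 2)*(u + 3)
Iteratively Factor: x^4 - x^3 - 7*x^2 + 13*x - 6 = (x + 3)*(x^3 - 4*x^2 + 5*x - 2) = (x - 1)*(x + 3)*(x^2 - 3*x + 2) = (x - 1)^2*(x + 3)*(x - 2)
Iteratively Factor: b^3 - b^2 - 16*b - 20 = (b - 5)*(b^2 + 4*b + 4) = (b - 5)*(b + 2)*(b + 2)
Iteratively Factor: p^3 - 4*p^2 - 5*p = (p + 1)*(p^2 - 5*p) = (p - 5)*(p + 1)*(p)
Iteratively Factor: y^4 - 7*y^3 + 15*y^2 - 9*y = (y - 3)*(y^3 - 4*y^2 + 3*y) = (y - 3)^2*(y^2 - y) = y*(y - 3)^2*(y - 1)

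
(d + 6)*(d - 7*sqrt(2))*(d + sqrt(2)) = d^3 - 6*sqrt(2)*d^2 + 6*d^2 - 36*sqrt(2)*d - 14*d - 84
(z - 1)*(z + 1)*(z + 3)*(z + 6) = z^4 + 9*z^3 + 17*z^2 - 9*z - 18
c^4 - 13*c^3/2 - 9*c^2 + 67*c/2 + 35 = (c - 7)*(c - 5/2)*(c + 1)*(c + 2)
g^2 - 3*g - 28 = (g - 7)*(g + 4)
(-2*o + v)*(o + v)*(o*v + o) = -2*o^3*v - 2*o^3 - o^2*v^2 - o^2*v + o*v^3 + o*v^2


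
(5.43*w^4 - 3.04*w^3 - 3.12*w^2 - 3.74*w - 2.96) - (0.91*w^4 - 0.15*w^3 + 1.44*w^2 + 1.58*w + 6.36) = 4.52*w^4 - 2.89*w^3 - 4.56*w^2 - 5.32*w - 9.32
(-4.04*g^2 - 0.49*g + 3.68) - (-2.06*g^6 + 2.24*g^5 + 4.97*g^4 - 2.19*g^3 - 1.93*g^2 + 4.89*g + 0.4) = 2.06*g^6 - 2.24*g^5 - 4.97*g^4 + 2.19*g^3 - 2.11*g^2 - 5.38*g + 3.28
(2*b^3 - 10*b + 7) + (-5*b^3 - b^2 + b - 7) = -3*b^3 - b^2 - 9*b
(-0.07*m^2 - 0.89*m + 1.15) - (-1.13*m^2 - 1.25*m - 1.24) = 1.06*m^2 + 0.36*m + 2.39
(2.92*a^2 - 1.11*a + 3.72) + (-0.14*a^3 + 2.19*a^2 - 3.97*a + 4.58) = -0.14*a^3 + 5.11*a^2 - 5.08*a + 8.3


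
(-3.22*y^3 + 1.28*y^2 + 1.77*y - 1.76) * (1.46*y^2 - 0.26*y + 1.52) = -4.7012*y^5 + 2.706*y^4 - 2.643*y^3 - 1.0842*y^2 + 3.148*y - 2.6752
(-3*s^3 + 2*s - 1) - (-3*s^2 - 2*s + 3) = -3*s^3 + 3*s^2 + 4*s - 4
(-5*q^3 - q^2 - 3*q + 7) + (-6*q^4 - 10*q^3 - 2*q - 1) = -6*q^4 - 15*q^3 - q^2 - 5*q + 6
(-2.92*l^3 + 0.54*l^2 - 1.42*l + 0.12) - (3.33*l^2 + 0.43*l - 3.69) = -2.92*l^3 - 2.79*l^2 - 1.85*l + 3.81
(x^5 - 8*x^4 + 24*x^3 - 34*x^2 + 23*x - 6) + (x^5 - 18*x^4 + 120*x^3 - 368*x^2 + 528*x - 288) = 2*x^5 - 26*x^4 + 144*x^3 - 402*x^2 + 551*x - 294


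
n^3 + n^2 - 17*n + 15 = (n - 3)*(n - 1)*(n + 5)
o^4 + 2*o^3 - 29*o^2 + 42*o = o*(o - 3)*(o - 2)*(o + 7)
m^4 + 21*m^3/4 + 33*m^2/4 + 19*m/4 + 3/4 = (m + 1/4)*(m + 1)^2*(m + 3)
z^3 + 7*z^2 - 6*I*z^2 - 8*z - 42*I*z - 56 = (z + 7)*(z - 4*I)*(z - 2*I)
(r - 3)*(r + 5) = r^2 + 2*r - 15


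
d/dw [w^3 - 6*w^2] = 3*w*(w - 4)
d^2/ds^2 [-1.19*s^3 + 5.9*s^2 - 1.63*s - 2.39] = 11.8 - 7.14*s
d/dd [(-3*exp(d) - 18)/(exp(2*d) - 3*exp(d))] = 3*(exp(2*d) + 12*exp(d) - 18)*exp(-d)/(exp(2*d) - 6*exp(d) + 9)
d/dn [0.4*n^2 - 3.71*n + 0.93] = 0.8*n - 3.71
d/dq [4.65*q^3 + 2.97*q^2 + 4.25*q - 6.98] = 13.95*q^2 + 5.94*q + 4.25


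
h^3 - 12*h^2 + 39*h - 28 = (h - 7)*(h - 4)*(h - 1)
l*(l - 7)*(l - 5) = l^3 - 12*l^2 + 35*l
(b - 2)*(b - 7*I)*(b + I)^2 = b^4 - 2*b^3 - 5*I*b^3 + 13*b^2 + 10*I*b^2 - 26*b + 7*I*b - 14*I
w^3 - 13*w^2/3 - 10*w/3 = w*(w - 5)*(w + 2/3)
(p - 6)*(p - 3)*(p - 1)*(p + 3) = p^4 - 7*p^3 - 3*p^2 + 63*p - 54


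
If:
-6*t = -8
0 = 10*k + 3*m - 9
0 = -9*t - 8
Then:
No Solution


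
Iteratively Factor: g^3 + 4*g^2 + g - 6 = (g + 2)*(g^2 + 2*g - 3) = (g - 1)*(g + 2)*(g + 3)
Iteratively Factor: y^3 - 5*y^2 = (y - 5)*(y^2) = y*(y - 5)*(y)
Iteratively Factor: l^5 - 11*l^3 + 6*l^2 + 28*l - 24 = (l - 1)*(l^4 + l^3 - 10*l^2 - 4*l + 24) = (l - 1)*(l + 2)*(l^3 - l^2 - 8*l + 12) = (l - 1)*(l + 2)*(l + 3)*(l^2 - 4*l + 4) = (l - 2)*(l - 1)*(l + 2)*(l + 3)*(l - 2)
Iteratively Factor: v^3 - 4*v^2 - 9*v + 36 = (v - 3)*(v^2 - v - 12) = (v - 3)*(v + 3)*(v - 4)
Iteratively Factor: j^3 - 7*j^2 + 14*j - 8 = (j - 4)*(j^2 - 3*j + 2) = (j - 4)*(j - 1)*(j - 2)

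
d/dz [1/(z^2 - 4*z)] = 2*(2 - z)/(z^2*(z - 4)^2)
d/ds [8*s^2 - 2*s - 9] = 16*s - 2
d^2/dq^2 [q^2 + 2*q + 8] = 2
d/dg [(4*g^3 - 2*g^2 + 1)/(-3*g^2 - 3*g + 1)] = (-12*g^4 - 24*g^3 + 18*g^2 + 2*g + 3)/(9*g^4 + 18*g^3 + 3*g^2 - 6*g + 1)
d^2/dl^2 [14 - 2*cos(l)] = 2*cos(l)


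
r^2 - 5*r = r*(r - 5)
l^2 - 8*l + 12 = (l - 6)*(l - 2)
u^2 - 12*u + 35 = (u - 7)*(u - 5)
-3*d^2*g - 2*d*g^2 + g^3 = g*(-3*d + g)*(d + g)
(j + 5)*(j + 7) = j^2 + 12*j + 35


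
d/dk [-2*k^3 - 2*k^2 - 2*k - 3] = -6*k^2 - 4*k - 2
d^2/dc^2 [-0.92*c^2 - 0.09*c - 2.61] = -1.84000000000000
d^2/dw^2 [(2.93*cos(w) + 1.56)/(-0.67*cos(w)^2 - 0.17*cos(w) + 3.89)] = (0.0739049503256551*(1 - cos(w)^2)^2 + 0.0393957715763688*cos(w)^5 + 1.30955871411487*cos(w)^3 + 0.568471156147884*cos(w)^2 - 0.0454132192392511*cos(w) - 0.436241023549576)/(0.208074534161491*cos(w)^2 + 0.0527950310559006*cos(w) - 1.20807453416149)^3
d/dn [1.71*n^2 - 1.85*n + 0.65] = 3.42*n - 1.85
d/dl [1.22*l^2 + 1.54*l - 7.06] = 2.44*l + 1.54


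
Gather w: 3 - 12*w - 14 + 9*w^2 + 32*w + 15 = 9*w^2 + 20*w + 4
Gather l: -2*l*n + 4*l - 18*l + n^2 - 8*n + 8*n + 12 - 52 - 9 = l*(-2*n - 14) + n^2 - 49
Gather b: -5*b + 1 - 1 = -5*b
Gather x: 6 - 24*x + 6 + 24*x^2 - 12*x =24*x^2 - 36*x + 12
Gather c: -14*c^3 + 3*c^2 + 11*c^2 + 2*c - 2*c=-14*c^3 + 14*c^2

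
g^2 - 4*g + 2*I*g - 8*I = (g - 4)*(g + 2*I)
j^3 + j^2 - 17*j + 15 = (j - 3)*(j - 1)*(j + 5)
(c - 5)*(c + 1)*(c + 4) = c^3 - 21*c - 20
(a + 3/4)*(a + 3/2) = a^2 + 9*a/4 + 9/8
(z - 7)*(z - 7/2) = z^2 - 21*z/2 + 49/2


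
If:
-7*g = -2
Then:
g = 2/7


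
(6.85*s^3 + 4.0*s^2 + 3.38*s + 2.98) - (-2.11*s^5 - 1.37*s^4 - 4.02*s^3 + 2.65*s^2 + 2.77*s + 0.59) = 2.11*s^5 + 1.37*s^4 + 10.87*s^3 + 1.35*s^2 + 0.61*s + 2.39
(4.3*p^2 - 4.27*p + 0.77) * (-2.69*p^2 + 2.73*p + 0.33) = -11.567*p^4 + 23.2253*p^3 - 12.3094*p^2 + 0.693*p + 0.2541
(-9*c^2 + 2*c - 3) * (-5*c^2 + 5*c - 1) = 45*c^4 - 55*c^3 + 34*c^2 - 17*c + 3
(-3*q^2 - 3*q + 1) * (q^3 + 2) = -3*q^5 - 3*q^4 + q^3 - 6*q^2 - 6*q + 2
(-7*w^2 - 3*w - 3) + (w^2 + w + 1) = -6*w^2 - 2*w - 2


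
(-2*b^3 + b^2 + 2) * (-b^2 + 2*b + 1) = 2*b^5 - 5*b^4 - b^2 + 4*b + 2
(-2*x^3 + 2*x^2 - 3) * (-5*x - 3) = 10*x^4 - 4*x^3 - 6*x^2 + 15*x + 9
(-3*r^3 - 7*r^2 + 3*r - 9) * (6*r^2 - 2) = -18*r^5 - 42*r^4 + 24*r^3 - 40*r^2 - 6*r + 18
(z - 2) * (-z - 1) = -z^2 + z + 2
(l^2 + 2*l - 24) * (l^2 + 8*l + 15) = l^4 + 10*l^3 + 7*l^2 - 162*l - 360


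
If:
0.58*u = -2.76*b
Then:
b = -0.210144927536232*u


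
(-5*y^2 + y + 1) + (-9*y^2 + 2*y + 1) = -14*y^2 + 3*y + 2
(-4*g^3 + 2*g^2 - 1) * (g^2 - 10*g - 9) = -4*g^5 + 42*g^4 + 16*g^3 - 19*g^2 + 10*g + 9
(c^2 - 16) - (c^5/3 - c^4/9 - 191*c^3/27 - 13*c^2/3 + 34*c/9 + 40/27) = -c^5/3 + c^4/9 + 191*c^3/27 + 16*c^2/3 - 34*c/9 - 472/27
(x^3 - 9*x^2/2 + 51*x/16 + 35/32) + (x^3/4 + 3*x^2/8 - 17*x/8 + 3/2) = 5*x^3/4 - 33*x^2/8 + 17*x/16 + 83/32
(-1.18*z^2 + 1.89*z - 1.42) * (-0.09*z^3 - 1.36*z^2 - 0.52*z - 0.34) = 0.1062*z^5 + 1.4347*z^4 - 1.829*z^3 + 1.3496*z^2 + 0.0957999999999999*z + 0.4828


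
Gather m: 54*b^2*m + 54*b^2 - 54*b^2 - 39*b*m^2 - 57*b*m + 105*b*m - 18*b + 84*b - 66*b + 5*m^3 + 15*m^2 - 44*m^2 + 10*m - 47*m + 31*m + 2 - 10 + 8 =5*m^3 + m^2*(-39*b - 29) + m*(54*b^2 + 48*b - 6)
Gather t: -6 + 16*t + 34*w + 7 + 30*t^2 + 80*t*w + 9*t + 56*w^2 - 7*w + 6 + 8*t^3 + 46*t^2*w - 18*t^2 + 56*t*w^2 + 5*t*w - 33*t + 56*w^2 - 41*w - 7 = 8*t^3 + t^2*(46*w + 12) + t*(56*w^2 + 85*w - 8) + 112*w^2 - 14*w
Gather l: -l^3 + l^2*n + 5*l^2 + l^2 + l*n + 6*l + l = -l^3 + l^2*(n + 6) + l*(n + 7)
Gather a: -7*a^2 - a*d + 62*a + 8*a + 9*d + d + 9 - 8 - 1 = -7*a^2 + a*(70 - d) + 10*d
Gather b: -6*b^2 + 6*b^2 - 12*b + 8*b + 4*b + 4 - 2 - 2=0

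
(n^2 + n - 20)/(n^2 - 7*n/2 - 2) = 2*(n + 5)/(2*n + 1)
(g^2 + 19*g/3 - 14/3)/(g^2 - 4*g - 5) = (-3*g^2 - 19*g + 14)/(3*(-g^2 + 4*g + 5))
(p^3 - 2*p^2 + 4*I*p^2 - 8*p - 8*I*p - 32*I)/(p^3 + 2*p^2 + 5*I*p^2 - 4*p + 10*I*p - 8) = (p - 4)/(p + I)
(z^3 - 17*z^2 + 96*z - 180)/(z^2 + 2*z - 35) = (z^2 - 12*z + 36)/(z + 7)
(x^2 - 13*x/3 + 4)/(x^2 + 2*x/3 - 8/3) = (x - 3)/(x + 2)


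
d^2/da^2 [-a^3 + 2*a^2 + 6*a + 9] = 4 - 6*a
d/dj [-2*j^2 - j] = -4*j - 1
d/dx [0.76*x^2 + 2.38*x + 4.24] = 1.52*x + 2.38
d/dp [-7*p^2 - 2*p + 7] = -14*p - 2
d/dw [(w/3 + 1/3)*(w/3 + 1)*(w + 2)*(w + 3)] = 4*w^3/9 + 3*w^2 + 58*w/9 + 13/3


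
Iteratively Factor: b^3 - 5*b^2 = (b)*(b^2 - 5*b) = b*(b - 5)*(b)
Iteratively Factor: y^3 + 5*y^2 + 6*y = (y + 2)*(y^2 + 3*y) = y*(y + 2)*(y + 3)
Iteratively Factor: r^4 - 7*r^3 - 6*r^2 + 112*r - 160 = (r + 4)*(r^3 - 11*r^2 + 38*r - 40) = (r - 4)*(r + 4)*(r^2 - 7*r + 10) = (r - 5)*(r - 4)*(r + 4)*(r - 2)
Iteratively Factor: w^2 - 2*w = (w)*(w - 2)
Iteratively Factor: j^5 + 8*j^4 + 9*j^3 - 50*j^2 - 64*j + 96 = (j - 2)*(j^4 + 10*j^3 + 29*j^2 + 8*j - 48) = (j - 2)*(j + 4)*(j^3 + 6*j^2 + 5*j - 12) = (j - 2)*(j + 4)^2*(j^2 + 2*j - 3) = (j - 2)*(j - 1)*(j + 4)^2*(j + 3)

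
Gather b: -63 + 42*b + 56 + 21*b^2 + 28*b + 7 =21*b^2 + 70*b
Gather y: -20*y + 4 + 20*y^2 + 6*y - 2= 20*y^2 - 14*y + 2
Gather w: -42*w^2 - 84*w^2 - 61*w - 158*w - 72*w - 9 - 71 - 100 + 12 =-126*w^2 - 291*w - 168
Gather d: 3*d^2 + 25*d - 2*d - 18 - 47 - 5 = 3*d^2 + 23*d - 70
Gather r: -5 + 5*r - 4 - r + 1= 4*r - 8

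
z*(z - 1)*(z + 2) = z^3 + z^2 - 2*z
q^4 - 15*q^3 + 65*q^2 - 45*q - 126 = (q - 7)*(q - 6)*(q - 3)*(q + 1)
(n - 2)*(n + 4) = n^2 + 2*n - 8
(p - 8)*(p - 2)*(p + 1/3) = p^3 - 29*p^2/3 + 38*p/3 + 16/3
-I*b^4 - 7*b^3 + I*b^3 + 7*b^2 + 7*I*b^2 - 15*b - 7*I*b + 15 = (b - 1)*(b - 5*I)*(b - 3*I)*(-I*b + 1)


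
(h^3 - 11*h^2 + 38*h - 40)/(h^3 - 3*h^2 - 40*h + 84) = (h^2 - 9*h + 20)/(h^2 - h - 42)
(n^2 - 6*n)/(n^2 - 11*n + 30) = n/(n - 5)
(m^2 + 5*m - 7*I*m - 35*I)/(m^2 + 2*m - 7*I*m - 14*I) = (m + 5)/(m + 2)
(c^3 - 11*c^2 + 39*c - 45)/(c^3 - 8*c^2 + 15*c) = (c - 3)/c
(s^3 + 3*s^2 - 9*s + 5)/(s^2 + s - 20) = (s^2 - 2*s + 1)/(s - 4)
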